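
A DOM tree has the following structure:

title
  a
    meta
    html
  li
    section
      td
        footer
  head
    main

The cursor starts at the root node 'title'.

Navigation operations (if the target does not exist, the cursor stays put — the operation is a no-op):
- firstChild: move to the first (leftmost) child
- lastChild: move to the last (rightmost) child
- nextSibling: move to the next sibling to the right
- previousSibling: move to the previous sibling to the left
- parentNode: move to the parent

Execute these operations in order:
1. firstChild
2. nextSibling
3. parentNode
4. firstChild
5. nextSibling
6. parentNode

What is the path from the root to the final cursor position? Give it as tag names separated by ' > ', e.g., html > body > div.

Answer: title

Derivation:
After 1 (firstChild): a
After 2 (nextSibling): li
After 3 (parentNode): title
After 4 (firstChild): a
After 5 (nextSibling): li
After 6 (parentNode): title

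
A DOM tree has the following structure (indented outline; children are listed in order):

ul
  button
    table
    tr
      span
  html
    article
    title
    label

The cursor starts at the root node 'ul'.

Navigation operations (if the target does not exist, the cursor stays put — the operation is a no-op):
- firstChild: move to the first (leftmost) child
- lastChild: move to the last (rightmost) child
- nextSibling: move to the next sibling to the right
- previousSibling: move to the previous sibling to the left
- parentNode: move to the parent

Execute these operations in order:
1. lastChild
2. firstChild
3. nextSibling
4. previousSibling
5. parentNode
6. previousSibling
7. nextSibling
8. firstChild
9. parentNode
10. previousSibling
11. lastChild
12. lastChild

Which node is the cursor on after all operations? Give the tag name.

After 1 (lastChild): html
After 2 (firstChild): article
After 3 (nextSibling): title
After 4 (previousSibling): article
After 5 (parentNode): html
After 6 (previousSibling): button
After 7 (nextSibling): html
After 8 (firstChild): article
After 9 (parentNode): html
After 10 (previousSibling): button
After 11 (lastChild): tr
After 12 (lastChild): span

Answer: span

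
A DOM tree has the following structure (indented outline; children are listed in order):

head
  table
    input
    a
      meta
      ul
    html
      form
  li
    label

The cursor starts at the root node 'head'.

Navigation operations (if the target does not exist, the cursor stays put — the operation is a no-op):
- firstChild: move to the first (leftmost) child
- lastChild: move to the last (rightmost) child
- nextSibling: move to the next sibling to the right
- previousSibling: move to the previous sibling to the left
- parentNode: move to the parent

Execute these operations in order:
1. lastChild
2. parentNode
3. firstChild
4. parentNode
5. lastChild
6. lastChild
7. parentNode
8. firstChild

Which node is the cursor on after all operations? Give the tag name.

After 1 (lastChild): li
After 2 (parentNode): head
After 3 (firstChild): table
After 4 (parentNode): head
After 5 (lastChild): li
After 6 (lastChild): label
After 7 (parentNode): li
After 8 (firstChild): label

Answer: label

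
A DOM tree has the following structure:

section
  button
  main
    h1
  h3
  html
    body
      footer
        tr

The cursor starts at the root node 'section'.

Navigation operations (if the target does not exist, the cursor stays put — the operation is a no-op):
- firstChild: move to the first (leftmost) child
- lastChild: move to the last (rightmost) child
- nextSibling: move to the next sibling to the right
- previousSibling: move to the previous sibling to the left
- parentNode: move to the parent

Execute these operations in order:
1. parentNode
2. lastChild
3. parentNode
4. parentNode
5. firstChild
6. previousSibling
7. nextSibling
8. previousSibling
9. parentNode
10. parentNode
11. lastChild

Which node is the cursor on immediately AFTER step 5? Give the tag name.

Answer: button

Derivation:
After 1 (parentNode): section (no-op, stayed)
After 2 (lastChild): html
After 3 (parentNode): section
After 4 (parentNode): section (no-op, stayed)
After 5 (firstChild): button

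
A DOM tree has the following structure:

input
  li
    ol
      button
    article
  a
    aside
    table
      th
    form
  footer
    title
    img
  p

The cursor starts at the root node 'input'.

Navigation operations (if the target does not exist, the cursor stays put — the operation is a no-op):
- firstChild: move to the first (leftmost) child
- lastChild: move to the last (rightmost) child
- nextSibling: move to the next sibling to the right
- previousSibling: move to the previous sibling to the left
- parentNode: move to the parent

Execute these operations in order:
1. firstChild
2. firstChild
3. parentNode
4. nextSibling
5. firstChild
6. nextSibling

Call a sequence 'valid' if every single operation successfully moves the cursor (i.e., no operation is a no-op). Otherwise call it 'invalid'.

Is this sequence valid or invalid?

After 1 (firstChild): li
After 2 (firstChild): ol
After 3 (parentNode): li
After 4 (nextSibling): a
After 5 (firstChild): aside
After 6 (nextSibling): table

Answer: valid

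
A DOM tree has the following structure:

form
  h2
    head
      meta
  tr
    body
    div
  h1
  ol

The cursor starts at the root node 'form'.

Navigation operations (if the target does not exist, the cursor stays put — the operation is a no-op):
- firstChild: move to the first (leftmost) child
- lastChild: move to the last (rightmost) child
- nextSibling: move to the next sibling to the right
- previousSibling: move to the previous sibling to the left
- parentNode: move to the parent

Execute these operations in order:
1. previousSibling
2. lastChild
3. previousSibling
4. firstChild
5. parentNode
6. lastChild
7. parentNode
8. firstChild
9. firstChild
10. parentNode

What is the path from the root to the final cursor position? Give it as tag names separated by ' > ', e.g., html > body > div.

Answer: form > h2

Derivation:
After 1 (previousSibling): form (no-op, stayed)
After 2 (lastChild): ol
After 3 (previousSibling): h1
After 4 (firstChild): h1 (no-op, stayed)
After 5 (parentNode): form
After 6 (lastChild): ol
After 7 (parentNode): form
After 8 (firstChild): h2
After 9 (firstChild): head
After 10 (parentNode): h2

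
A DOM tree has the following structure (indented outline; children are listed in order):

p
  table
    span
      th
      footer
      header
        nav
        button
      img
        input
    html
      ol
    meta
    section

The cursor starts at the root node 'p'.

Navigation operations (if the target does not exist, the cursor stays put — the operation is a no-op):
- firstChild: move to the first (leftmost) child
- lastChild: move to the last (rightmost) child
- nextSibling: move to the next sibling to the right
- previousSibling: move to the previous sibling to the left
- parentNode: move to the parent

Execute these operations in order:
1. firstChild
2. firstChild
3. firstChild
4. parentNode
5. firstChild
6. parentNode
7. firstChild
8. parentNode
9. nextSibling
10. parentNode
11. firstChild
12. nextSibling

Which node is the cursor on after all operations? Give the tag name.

Answer: html

Derivation:
After 1 (firstChild): table
After 2 (firstChild): span
After 3 (firstChild): th
After 4 (parentNode): span
After 5 (firstChild): th
After 6 (parentNode): span
After 7 (firstChild): th
After 8 (parentNode): span
After 9 (nextSibling): html
After 10 (parentNode): table
After 11 (firstChild): span
After 12 (nextSibling): html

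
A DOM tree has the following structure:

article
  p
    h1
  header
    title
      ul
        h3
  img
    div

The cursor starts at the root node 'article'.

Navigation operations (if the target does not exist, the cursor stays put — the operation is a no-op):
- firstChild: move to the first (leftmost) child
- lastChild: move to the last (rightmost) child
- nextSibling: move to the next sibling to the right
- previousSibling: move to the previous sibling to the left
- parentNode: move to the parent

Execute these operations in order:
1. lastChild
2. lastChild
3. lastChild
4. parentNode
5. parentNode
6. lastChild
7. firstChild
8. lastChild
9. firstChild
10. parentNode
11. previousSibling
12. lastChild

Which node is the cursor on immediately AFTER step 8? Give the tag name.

Answer: div

Derivation:
After 1 (lastChild): img
After 2 (lastChild): div
After 3 (lastChild): div (no-op, stayed)
After 4 (parentNode): img
After 5 (parentNode): article
After 6 (lastChild): img
After 7 (firstChild): div
After 8 (lastChild): div (no-op, stayed)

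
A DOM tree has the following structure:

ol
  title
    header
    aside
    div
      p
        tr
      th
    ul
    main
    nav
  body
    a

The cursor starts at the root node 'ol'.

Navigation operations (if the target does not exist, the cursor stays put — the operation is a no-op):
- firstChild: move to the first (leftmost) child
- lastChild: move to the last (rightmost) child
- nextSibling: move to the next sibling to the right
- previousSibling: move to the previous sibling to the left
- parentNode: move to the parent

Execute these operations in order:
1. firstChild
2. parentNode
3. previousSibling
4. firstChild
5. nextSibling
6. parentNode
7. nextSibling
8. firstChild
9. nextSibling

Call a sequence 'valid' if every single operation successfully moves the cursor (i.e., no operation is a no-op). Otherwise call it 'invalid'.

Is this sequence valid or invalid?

After 1 (firstChild): title
After 2 (parentNode): ol
After 3 (previousSibling): ol (no-op, stayed)
After 4 (firstChild): title
After 5 (nextSibling): body
After 6 (parentNode): ol
After 7 (nextSibling): ol (no-op, stayed)
After 8 (firstChild): title
After 9 (nextSibling): body

Answer: invalid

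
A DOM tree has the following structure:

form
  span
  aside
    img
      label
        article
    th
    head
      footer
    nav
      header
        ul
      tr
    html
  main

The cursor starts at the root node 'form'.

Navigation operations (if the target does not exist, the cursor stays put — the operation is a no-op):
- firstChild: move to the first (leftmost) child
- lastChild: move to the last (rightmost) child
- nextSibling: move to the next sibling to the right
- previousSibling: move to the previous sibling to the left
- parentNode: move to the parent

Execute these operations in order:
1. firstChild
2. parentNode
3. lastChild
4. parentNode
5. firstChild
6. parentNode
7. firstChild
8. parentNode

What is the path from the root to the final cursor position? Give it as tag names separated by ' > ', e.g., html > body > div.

Answer: form

Derivation:
After 1 (firstChild): span
After 2 (parentNode): form
After 3 (lastChild): main
After 4 (parentNode): form
After 5 (firstChild): span
After 6 (parentNode): form
After 7 (firstChild): span
After 8 (parentNode): form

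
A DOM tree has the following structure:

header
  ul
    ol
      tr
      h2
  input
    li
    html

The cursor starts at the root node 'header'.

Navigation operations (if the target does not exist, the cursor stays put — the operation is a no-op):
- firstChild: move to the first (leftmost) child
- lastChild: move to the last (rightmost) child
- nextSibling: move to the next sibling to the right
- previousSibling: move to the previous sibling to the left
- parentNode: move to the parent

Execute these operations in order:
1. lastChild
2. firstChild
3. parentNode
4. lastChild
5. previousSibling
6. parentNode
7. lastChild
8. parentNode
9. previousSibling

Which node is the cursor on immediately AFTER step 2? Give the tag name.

Answer: li

Derivation:
After 1 (lastChild): input
After 2 (firstChild): li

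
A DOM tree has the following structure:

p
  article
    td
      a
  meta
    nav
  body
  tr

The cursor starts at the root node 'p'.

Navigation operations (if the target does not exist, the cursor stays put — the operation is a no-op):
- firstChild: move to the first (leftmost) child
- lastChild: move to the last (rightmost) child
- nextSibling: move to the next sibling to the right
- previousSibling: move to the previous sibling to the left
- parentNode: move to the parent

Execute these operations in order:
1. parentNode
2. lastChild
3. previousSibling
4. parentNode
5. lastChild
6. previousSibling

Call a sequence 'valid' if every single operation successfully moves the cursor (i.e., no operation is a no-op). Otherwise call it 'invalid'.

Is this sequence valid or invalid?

Answer: invalid

Derivation:
After 1 (parentNode): p (no-op, stayed)
After 2 (lastChild): tr
After 3 (previousSibling): body
After 4 (parentNode): p
After 5 (lastChild): tr
After 6 (previousSibling): body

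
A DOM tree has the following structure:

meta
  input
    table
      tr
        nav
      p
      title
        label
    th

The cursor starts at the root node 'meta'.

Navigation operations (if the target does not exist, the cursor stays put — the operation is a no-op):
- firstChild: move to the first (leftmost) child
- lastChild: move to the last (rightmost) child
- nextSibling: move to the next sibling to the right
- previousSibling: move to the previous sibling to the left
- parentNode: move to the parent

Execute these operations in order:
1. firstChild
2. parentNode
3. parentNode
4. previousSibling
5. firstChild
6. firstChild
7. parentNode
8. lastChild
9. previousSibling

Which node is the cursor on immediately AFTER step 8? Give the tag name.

After 1 (firstChild): input
After 2 (parentNode): meta
After 3 (parentNode): meta (no-op, stayed)
After 4 (previousSibling): meta (no-op, stayed)
After 5 (firstChild): input
After 6 (firstChild): table
After 7 (parentNode): input
After 8 (lastChild): th

Answer: th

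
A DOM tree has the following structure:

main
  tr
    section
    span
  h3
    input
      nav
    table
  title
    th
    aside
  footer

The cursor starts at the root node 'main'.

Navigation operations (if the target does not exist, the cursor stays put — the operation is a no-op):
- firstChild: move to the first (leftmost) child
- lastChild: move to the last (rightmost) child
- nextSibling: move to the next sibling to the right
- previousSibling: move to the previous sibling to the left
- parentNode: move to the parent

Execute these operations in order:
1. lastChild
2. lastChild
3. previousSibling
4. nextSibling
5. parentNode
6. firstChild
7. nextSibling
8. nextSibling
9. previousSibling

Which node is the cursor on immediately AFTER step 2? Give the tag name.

After 1 (lastChild): footer
After 2 (lastChild): footer (no-op, stayed)

Answer: footer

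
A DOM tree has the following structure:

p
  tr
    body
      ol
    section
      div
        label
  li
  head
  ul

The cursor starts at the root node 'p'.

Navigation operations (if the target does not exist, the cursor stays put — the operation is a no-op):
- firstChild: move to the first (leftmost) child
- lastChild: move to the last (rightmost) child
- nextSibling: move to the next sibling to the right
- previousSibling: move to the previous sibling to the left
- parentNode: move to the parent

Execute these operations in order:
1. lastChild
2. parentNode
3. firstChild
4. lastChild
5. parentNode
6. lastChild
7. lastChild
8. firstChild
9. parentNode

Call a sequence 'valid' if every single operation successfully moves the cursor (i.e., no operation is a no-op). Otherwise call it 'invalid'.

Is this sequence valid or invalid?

Answer: valid

Derivation:
After 1 (lastChild): ul
After 2 (parentNode): p
After 3 (firstChild): tr
After 4 (lastChild): section
After 5 (parentNode): tr
After 6 (lastChild): section
After 7 (lastChild): div
After 8 (firstChild): label
After 9 (parentNode): div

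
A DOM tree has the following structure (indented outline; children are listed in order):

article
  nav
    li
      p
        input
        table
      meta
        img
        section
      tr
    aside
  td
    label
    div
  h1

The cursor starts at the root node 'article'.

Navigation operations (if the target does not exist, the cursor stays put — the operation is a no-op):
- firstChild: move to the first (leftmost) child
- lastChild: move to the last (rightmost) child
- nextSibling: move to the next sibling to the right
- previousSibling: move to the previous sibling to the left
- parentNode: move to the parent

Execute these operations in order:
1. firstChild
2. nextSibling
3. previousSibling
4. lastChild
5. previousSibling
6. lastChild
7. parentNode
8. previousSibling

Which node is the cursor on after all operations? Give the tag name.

After 1 (firstChild): nav
After 2 (nextSibling): td
After 3 (previousSibling): nav
After 4 (lastChild): aside
After 5 (previousSibling): li
After 6 (lastChild): tr
After 7 (parentNode): li
After 8 (previousSibling): li (no-op, stayed)

Answer: li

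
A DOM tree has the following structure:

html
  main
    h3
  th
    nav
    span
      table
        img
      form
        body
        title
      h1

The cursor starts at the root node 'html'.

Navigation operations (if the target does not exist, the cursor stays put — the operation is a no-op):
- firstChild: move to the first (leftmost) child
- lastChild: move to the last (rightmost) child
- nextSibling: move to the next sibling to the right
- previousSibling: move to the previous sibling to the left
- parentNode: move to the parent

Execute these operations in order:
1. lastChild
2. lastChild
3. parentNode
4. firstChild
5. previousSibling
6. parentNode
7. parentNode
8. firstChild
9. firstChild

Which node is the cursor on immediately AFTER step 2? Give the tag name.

After 1 (lastChild): th
After 2 (lastChild): span

Answer: span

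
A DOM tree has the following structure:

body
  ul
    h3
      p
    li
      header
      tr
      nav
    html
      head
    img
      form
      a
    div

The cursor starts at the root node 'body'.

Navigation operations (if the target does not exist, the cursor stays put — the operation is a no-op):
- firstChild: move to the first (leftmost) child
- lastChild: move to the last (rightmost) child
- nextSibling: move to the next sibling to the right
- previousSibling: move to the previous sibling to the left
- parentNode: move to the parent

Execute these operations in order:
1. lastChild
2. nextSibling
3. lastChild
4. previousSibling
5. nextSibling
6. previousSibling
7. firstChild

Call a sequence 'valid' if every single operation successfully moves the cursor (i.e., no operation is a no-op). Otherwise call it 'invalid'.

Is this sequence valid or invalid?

Answer: invalid

Derivation:
After 1 (lastChild): ul
After 2 (nextSibling): ul (no-op, stayed)
After 3 (lastChild): div
After 4 (previousSibling): img
After 5 (nextSibling): div
After 6 (previousSibling): img
After 7 (firstChild): form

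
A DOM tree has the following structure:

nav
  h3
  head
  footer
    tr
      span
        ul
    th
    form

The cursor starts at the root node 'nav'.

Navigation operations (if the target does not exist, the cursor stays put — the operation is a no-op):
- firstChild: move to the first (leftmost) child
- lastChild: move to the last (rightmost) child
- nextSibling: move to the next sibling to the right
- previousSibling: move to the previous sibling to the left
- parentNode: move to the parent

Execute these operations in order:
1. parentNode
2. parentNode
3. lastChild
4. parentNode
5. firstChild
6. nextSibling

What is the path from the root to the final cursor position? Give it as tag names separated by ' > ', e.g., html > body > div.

After 1 (parentNode): nav (no-op, stayed)
After 2 (parentNode): nav (no-op, stayed)
After 3 (lastChild): footer
After 4 (parentNode): nav
After 5 (firstChild): h3
After 6 (nextSibling): head

Answer: nav > head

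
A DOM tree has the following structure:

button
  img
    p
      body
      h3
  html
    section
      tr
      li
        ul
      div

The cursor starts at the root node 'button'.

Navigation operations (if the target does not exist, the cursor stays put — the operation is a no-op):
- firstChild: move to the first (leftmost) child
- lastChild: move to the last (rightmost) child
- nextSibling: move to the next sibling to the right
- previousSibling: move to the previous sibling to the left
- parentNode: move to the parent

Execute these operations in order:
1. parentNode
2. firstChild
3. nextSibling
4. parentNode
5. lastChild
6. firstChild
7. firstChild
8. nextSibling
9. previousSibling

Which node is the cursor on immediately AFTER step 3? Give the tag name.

Answer: html

Derivation:
After 1 (parentNode): button (no-op, stayed)
After 2 (firstChild): img
After 3 (nextSibling): html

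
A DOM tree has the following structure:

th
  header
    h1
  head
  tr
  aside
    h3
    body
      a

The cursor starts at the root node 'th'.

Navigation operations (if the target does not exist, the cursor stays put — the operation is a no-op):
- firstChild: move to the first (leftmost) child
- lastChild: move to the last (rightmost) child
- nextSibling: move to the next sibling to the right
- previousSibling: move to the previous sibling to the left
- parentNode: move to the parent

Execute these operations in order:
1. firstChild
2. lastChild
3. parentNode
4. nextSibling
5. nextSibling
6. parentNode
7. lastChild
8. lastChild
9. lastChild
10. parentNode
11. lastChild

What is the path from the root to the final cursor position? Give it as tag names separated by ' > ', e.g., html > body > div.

Answer: th > aside > body > a

Derivation:
After 1 (firstChild): header
After 2 (lastChild): h1
After 3 (parentNode): header
After 4 (nextSibling): head
After 5 (nextSibling): tr
After 6 (parentNode): th
After 7 (lastChild): aside
After 8 (lastChild): body
After 9 (lastChild): a
After 10 (parentNode): body
After 11 (lastChild): a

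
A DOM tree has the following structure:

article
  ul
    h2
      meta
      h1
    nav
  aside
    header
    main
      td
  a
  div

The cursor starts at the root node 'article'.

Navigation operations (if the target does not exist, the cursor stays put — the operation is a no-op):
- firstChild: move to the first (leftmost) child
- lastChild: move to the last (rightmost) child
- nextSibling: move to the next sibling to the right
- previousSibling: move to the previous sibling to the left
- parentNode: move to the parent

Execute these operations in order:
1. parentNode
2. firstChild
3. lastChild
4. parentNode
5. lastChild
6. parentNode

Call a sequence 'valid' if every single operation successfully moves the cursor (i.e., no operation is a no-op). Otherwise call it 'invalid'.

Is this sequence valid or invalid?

After 1 (parentNode): article (no-op, stayed)
After 2 (firstChild): ul
After 3 (lastChild): nav
After 4 (parentNode): ul
After 5 (lastChild): nav
After 6 (parentNode): ul

Answer: invalid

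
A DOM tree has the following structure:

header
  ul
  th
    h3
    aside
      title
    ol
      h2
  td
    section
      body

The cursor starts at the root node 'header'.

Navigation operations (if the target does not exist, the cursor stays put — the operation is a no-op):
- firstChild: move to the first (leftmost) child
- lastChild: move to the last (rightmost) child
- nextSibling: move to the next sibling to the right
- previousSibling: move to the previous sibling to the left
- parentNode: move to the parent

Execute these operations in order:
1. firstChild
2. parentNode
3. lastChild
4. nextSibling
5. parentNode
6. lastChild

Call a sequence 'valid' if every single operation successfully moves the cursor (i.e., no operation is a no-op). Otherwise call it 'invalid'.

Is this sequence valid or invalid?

Answer: invalid

Derivation:
After 1 (firstChild): ul
After 2 (parentNode): header
After 3 (lastChild): td
After 4 (nextSibling): td (no-op, stayed)
After 5 (parentNode): header
After 6 (lastChild): td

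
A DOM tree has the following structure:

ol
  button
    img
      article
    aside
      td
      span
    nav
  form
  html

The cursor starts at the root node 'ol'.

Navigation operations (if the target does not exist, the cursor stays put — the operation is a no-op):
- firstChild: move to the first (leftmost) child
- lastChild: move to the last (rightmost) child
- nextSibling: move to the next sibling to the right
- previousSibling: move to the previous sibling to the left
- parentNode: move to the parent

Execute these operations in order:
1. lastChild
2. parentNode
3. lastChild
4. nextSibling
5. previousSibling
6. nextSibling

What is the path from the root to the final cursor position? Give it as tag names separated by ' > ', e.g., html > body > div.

Answer: ol > html

Derivation:
After 1 (lastChild): html
After 2 (parentNode): ol
After 3 (lastChild): html
After 4 (nextSibling): html (no-op, stayed)
After 5 (previousSibling): form
After 6 (nextSibling): html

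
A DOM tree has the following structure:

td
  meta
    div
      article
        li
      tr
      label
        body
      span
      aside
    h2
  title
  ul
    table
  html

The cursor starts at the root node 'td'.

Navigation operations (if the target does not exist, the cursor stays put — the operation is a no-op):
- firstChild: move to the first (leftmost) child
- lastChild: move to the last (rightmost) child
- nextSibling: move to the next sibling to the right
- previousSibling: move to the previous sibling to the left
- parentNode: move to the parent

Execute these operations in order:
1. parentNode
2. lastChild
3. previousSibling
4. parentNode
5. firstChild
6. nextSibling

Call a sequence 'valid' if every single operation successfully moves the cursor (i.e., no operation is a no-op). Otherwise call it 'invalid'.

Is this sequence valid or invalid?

After 1 (parentNode): td (no-op, stayed)
After 2 (lastChild): html
After 3 (previousSibling): ul
After 4 (parentNode): td
After 5 (firstChild): meta
After 6 (nextSibling): title

Answer: invalid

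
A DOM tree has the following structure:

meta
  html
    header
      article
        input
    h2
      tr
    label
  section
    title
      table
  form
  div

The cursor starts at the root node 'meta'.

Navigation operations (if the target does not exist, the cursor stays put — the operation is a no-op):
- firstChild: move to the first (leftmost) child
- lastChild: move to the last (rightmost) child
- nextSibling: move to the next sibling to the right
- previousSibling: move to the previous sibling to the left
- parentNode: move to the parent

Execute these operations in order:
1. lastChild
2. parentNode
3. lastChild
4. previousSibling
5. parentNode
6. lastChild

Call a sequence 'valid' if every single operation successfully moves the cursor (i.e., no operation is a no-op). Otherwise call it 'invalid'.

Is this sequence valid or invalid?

After 1 (lastChild): div
After 2 (parentNode): meta
After 3 (lastChild): div
After 4 (previousSibling): form
After 5 (parentNode): meta
After 6 (lastChild): div

Answer: valid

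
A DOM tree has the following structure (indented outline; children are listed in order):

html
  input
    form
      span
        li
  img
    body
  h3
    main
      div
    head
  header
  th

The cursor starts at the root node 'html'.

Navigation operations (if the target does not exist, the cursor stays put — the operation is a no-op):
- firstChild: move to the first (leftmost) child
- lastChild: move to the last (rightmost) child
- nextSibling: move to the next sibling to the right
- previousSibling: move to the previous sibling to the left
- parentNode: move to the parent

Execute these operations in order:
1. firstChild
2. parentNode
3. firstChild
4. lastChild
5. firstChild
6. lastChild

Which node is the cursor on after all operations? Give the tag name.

Answer: li

Derivation:
After 1 (firstChild): input
After 2 (parentNode): html
After 3 (firstChild): input
After 4 (lastChild): form
After 5 (firstChild): span
After 6 (lastChild): li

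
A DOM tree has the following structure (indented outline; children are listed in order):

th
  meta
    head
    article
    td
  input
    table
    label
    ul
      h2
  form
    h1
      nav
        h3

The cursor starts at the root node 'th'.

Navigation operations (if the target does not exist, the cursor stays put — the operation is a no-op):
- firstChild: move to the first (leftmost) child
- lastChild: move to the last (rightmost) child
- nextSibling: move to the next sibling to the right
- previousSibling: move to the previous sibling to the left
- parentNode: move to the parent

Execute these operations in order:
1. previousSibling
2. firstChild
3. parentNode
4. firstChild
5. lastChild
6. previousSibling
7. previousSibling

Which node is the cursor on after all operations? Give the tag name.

After 1 (previousSibling): th (no-op, stayed)
After 2 (firstChild): meta
After 3 (parentNode): th
After 4 (firstChild): meta
After 5 (lastChild): td
After 6 (previousSibling): article
After 7 (previousSibling): head

Answer: head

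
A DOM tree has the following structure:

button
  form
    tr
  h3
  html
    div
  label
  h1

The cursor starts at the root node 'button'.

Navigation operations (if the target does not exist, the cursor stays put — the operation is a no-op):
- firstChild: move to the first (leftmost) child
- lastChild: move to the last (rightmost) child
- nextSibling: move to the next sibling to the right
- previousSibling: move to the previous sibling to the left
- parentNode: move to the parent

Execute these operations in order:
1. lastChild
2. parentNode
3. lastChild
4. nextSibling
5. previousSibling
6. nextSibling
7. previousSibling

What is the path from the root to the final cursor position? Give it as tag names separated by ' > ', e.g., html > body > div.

After 1 (lastChild): h1
After 2 (parentNode): button
After 3 (lastChild): h1
After 4 (nextSibling): h1 (no-op, stayed)
After 5 (previousSibling): label
After 6 (nextSibling): h1
After 7 (previousSibling): label

Answer: button > label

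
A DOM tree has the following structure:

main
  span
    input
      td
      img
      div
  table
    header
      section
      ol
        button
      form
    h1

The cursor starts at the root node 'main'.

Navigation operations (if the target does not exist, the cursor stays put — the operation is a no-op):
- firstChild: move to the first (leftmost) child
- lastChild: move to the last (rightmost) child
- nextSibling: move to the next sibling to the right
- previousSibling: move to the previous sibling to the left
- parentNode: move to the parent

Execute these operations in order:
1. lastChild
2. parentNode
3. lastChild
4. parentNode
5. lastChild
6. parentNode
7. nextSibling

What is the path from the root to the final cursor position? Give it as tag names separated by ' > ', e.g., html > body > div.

Answer: main

Derivation:
After 1 (lastChild): table
After 2 (parentNode): main
After 3 (lastChild): table
After 4 (parentNode): main
After 5 (lastChild): table
After 6 (parentNode): main
After 7 (nextSibling): main (no-op, stayed)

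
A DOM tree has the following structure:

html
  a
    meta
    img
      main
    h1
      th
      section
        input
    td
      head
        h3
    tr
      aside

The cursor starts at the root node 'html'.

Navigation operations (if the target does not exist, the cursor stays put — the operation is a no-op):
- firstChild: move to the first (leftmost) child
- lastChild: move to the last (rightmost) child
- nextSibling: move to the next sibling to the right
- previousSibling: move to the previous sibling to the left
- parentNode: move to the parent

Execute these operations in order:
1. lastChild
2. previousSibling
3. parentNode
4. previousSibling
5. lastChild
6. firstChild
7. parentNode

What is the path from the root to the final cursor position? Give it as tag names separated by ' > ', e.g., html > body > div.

Answer: html > a

Derivation:
After 1 (lastChild): a
After 2 (previousSibling): a (no-op, stayed)
After 3 (parentNode): html
After 4 (previousSibling): html (no-op, stayed)
After 5 (lastChild): a
After 6 (firstChild): meta
After 7 (parentNode): a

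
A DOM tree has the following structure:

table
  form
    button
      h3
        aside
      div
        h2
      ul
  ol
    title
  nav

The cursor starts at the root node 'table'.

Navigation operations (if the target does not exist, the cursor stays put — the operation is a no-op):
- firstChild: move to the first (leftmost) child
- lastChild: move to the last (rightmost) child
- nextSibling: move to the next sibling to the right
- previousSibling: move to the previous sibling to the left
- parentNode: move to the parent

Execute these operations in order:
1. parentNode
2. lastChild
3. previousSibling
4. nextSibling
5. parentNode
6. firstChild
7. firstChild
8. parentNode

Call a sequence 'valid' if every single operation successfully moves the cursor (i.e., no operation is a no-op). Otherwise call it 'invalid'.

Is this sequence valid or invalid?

Answer: invalid

Derivation:
After 1 (parentNode): table (no-op, stayed)
After 2 (lastChild): nav
After 3 (previousSibling): ol
After 4 (nextSibling): nav
After 5 (parentNode): table
After 6 (firstChild): form
After 7 (firstChild): button
After 8 (parentNode): form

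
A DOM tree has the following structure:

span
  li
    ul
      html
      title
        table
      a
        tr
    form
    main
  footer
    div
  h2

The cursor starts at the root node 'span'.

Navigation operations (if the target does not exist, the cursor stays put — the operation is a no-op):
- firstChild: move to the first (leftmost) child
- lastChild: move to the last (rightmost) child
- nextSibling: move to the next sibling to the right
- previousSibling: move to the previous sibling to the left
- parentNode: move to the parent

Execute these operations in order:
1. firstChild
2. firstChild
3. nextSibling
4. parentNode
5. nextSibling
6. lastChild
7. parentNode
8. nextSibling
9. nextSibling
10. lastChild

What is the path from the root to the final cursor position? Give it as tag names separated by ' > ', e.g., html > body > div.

Answer: span > h2

Derivation:
After 1 (firstChild): li
After 2 (firstChild): ul
After 3 (nextSibling): form
After 4 (parentNode): li
After 5 (nextSibling): footer
After 6 (lastChild): div
After 7 (parentNode): footer
After 8 (nextSibling): h2
After 9 (nextSibling): h2 (no-op, stayed)
After 10 (lastChild): h2 (no-op, stayed)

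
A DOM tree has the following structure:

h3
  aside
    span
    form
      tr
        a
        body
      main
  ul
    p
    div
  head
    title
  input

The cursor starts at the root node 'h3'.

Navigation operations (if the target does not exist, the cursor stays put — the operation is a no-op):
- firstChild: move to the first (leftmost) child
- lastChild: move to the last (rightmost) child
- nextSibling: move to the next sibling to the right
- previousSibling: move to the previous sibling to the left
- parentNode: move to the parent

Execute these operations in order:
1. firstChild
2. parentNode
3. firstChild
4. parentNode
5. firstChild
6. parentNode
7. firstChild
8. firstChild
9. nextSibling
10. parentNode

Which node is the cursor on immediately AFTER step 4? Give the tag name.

Answer: h3

Derivation:
After 1 (firstChild): aside
After 2 (parentNode): h3
After 3 (firstChild): aside
After 4 (parentNode): h3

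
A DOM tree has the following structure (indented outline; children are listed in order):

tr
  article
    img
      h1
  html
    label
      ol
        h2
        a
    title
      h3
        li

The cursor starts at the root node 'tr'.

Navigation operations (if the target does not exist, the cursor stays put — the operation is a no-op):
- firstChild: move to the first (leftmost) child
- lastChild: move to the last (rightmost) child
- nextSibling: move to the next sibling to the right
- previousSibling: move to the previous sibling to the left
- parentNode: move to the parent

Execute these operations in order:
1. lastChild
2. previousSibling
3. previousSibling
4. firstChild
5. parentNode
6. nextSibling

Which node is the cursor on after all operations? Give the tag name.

Answer: html

Derivation:
After 1 (lastChild): html
After 2 (previousSibling): article
After 3 (previousSibling): article (no-op, stayed)
After 4 (firstChild): img
After 5 (parentNode): article
After 6 (nextSibling): html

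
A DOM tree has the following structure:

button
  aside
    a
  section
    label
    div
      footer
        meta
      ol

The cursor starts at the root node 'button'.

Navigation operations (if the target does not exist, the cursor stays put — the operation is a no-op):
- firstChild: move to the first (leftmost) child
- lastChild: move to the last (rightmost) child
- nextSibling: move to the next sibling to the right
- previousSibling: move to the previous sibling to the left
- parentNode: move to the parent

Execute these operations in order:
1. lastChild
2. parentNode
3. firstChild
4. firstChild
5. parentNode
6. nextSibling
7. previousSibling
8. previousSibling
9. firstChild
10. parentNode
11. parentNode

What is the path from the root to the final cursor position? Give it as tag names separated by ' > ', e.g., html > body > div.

Answer: button

Derivation:
After 1 (lastChild): section
After 2 (parentNode): button
After 3 (firstChild): aside
After 4 (firstChild): a
After 5 (parentNode): aside
After 6 (nextSibling): section
After 7 (previousSibling): aside
After 8 (previousSibling): aside (no-op, stayed)
After 9 (firstChild): a
After 10 (parentNode): aside
After 11 (parentNode): button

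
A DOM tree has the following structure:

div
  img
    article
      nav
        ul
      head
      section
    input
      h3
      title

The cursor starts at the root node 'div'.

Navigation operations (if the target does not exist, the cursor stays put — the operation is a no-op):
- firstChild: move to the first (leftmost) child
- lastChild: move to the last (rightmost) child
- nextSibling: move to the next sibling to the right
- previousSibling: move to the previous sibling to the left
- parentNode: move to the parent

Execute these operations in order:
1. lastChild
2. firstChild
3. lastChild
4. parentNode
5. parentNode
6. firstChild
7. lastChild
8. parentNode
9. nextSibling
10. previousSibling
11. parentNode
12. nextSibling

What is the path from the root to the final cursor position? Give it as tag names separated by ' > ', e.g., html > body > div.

Answer: div > img

Derivation:
After 1 (lastChild): img
After 2 (firstChild): article
After 3 (lastChild): section
After 4 (parentNode): article
After 5 (parentNode): img
After 6 (firstChild): article
After 7 (lastChild): section
After 8 (parentNode): article
After 9 (nextSibling): input
After 10 (previousSibling): article
After 11 (parentNode): img
After 12 (nextSibling): img (no-op, stayed)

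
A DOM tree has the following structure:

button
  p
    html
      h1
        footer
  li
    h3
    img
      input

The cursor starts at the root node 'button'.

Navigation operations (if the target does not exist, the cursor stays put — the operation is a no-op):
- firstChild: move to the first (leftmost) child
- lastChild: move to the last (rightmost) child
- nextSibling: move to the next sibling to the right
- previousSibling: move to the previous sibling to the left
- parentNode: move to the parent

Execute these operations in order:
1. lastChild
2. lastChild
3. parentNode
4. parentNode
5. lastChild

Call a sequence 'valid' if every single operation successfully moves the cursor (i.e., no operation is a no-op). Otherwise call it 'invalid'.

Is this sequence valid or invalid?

Answer: valid

Derivation:
After 1 (lastChild): li
After 2 (lastChild): img
After 3 (parentNode): li
After 4 (parentNode): button
After 5 (lastChild): li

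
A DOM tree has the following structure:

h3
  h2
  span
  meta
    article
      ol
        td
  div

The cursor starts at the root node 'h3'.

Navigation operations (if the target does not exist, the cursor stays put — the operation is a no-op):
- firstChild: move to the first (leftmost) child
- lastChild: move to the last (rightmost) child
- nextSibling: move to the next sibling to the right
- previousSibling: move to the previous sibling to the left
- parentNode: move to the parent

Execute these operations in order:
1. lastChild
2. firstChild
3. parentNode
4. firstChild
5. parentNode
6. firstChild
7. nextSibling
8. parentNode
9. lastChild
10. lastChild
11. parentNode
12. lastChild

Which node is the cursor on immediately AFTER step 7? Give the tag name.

After 1 (lastChild): div
After 2 (firstChild): div (no-op, stayed)
After 3 (parentNode): h3
After 4 (firstChild): h2
After 5 (parentNode): h3
After 6 (firstChild): h2
After 7 (nextSibling): span

Answer: span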